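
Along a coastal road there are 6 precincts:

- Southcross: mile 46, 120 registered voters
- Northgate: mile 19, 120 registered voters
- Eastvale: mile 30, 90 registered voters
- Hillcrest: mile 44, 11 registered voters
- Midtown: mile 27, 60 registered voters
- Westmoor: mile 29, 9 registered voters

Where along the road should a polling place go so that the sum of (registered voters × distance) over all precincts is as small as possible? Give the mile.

x = 30

For a sum of weighted absolute distances on a line, the optimum is the weighted median (not the mean). Total weight W = 410; half-weight = 205.
Sort by position and accumulate weight:
  mile 19 (Northgate, w=120) → cum 120
  mile 27 (Midtown, w=60) → cum 180
  mile 29 (Westmoor, w=9) → cum 189
  mile 30 (Eastvale, w=90) → cum 279  ≥ 205 → median here
  mile 44 (Hillcrest, w=11) → cum 290
  mile 46 (Southcross, w=120) → cum 410
Optimal location: mile 30.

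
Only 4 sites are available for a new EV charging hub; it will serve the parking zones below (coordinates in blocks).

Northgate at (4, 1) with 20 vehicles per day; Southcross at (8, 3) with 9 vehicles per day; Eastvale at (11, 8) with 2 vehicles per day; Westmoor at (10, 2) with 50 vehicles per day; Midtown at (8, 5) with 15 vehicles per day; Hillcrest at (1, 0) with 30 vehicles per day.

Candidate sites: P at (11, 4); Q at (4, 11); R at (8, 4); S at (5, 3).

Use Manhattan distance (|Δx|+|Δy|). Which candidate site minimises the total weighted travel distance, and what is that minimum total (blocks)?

S, total 694 blocks

Total weighted distance at each candidate:
  P (11, 4): total = 874
  Q (4, 11): total = 1648
  R (8, 4): total = 708
  S (5, 3): total = 694
Minimum is at S with total 694 blocks.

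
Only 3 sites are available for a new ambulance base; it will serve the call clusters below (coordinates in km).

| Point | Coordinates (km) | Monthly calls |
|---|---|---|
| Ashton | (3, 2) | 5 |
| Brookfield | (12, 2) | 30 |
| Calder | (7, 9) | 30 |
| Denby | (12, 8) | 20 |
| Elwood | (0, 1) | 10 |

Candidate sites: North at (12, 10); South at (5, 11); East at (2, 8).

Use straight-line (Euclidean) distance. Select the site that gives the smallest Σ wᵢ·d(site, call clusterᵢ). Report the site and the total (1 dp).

Total weighted distance at each candidate:
  North (12, 10): total = 643.2
  South (5, 11): total = 737.1
  East (2, 8): total = 806.0
Minimum is at North with total 643.2 km.

North, total 643.2 km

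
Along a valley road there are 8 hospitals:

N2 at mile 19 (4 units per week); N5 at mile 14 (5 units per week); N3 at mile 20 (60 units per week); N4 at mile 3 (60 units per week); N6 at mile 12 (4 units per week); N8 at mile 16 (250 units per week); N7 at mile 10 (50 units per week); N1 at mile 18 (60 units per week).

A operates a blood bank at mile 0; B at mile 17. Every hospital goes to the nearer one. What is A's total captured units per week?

The indifferent point is the midpoint (0+17)/2 = 8.5; hospitals left of it (closer to A at 0) go to A, those right go to B.
  N4 at 3 (w=60) → A
  N7 at 10 (w=50) → B
  N6 at 12 (w=4) → B
  N5 at 14 (w=5) → B
  N8 at 16 (w=250) → B
  N1 at 18 (w=60) → B
  N2 at 19 (w=4) → B
  N3 at 20 (w=60) → B
A captures 60; B captures 433.

60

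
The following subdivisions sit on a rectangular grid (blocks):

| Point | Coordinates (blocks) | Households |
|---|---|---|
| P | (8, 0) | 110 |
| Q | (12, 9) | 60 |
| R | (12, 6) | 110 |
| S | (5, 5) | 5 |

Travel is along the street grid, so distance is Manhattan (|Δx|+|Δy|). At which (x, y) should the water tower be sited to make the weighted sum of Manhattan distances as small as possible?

Manhattan distance separates: Σwᵢ(|x−xᵢ|+|y−yᵢ|) = Σwᵢ|x−xᵢ| + Σwᵢ|y−yᵢ|, so x and y are optimised independently as 1-D weighted medians.
Total weight W = 285; half = 142.5.
x-coordinate, sorted with cumulative weight:
  x=5 (S, w=5) cum 5
  x=8 (P, w=110) cum 115
  x=12 (Q, w=60) cum 175  ← median
  x=12 (R, w=110) cum 285
⇒ x* = 12
y-coordinate, sorted with cumulative weight:
  y=0 (P, w=110) cum 110
  y=5 (S, w=5) cum 115
  y=6 (R, w=110) cum 225  ← median
  y=9 (Q, w=60) cum 285
⇒ y* = 6

(12, 6)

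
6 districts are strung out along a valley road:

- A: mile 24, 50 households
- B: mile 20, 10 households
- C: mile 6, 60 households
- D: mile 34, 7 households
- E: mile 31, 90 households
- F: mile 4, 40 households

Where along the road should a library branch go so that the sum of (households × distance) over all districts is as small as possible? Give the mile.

For a sum of weighted absolute distances on a line, the optimum is the weighted median (not the mean). Total weight W = 257; half-weight = 128.5.
Sort by position and accumulate weight:
  mile 4 (F, w=40) → cum 40
  mile 6 (C, w=60) → cum 100
  mile 20 (B, w=10) → cum 110
  mile 24 (A, w=50) → cum 160  ≥ 128.5 → median here
  mile 31 (E, w=90) → cum 250
  mile 34 (D, w=7) → cum 257
Optimal location: mile 24.

x = 24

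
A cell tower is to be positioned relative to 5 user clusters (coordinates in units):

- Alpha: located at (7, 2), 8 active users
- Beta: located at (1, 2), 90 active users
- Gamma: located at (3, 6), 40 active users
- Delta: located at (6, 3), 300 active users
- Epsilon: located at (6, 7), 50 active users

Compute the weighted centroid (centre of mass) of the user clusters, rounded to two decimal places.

The minimiser of Σwᵢ‖p−pᵢ‖² is the weighted centroid p* = (Σwᵢpᵢ)/(Σwᵢ).
Σwᵢ = 488.
Σwᵢxᵢ = 8·7 + 90·1 + 40·3 + 300·6 + 50·6 = 2366.
Σwᵢyᵢ = 8·2 + 90·2 + 40·6 + 300·3 + 50·7 = 1686.
x* = 2366/488 = 4.85, y* = 1686/488 = 3.45.

(4.85, 3.45)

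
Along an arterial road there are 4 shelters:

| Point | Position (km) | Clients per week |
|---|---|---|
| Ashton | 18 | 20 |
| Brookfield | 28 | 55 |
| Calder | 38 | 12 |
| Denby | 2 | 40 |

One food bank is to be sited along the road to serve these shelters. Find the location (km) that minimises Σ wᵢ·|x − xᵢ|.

For a sum of weighted absolute distances on a line, the optimum is the weighted median (not the mean). Total weight W = 127; half-weight = 63.5.
Sort by position and accumulate weight:
  km 2 (Denby, w=40) → cum 40
  km 18 (Ashton, w=20) → cum 60
  km 28 (Brookfield, w=55) → cum 115  ≥ 63.5 → median here
  km 38 (Calder, w=12) → cum 127
Optimal location: km 28.

x = 28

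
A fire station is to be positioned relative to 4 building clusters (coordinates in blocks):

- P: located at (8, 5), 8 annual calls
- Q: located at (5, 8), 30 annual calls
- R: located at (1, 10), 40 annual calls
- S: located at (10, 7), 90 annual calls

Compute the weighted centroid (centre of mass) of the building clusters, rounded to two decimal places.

(6.87, 7.80)

The minimiser of Σwᵢ‖p−pᵢ‖² is the weighted centroid p* = (Σwᵢpᵢ)/(Σwᵢ).
Σwᵢ = 168.
Σwᵢxᵢ = 8·8 + 30·5 + 40·1 + 90·10 = 1154.
Σwᵢyᵢ = 8·5 + 30·8 + 40·10 + 90·7 = 1310.
x* = 1154/168 = 6.87, y* = 1310/168 = 7.80.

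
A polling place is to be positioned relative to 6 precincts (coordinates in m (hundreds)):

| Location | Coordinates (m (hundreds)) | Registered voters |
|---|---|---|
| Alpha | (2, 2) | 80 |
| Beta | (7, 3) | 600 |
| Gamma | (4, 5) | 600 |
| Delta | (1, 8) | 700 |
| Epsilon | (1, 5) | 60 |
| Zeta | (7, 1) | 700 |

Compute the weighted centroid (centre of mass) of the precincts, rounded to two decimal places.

The minimiser of Σwᵢ‖p−pᵢ‖² is the weighted centroid p* = (Σwᵢpᵢ)/(Σwᵢ).
Σwᵢ = 2740.
Σwᵢxᵢ = 80·2 + 600·7 + 600·4 + 700·1 + 60·1 + 700·7 = 12420.
Σwᵢyᵢ = 80·2 + 600·3 + 600·5 + 700·8 + 60·5 + 700·1 = 11560.
x* = 12420/2740 = 4.53, y* = 11560/2740 = 4.22.

(4.53, 4.22)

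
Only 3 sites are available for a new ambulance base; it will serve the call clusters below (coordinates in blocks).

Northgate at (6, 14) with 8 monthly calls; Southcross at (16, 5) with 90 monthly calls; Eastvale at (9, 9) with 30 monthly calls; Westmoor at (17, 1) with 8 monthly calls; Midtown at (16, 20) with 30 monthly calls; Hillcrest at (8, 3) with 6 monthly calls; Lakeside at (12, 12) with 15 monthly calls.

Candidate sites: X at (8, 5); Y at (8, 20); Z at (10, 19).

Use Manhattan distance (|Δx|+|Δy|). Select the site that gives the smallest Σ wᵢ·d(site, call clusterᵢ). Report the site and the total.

X, total 1929 blocks

Total weighted distance at each candidate:
  X (8, 5): total = 1929
  Y (8, 20): total = 3240
  Z (10, 19): total = 2855
Minimum is at X with total 1929 blocks.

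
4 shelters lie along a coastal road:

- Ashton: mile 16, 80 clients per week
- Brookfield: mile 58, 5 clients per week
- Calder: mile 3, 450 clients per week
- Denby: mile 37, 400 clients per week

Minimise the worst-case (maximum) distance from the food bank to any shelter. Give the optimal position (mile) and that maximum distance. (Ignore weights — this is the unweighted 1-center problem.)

The 1-center on a line is the midpoint of the two extreme points: leftmost at 3, rightmost at 58.
Optimal location = (3 + 58)/2 = 30.5; maximum distance = (58 − 3)/2 = 27.5.

location 30.5, max distance 27.5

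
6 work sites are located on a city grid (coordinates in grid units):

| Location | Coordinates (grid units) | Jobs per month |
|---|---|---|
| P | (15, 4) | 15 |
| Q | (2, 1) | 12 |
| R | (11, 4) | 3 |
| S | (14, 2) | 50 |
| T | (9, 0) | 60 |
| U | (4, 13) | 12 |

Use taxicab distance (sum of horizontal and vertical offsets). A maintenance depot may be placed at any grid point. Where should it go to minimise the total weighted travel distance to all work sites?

(9, 2)

Manhattan distance separates: Σwᵢ(|x−xᵢ|+|y−yᵢ|) = Σwᵢ|x−xᵢ| + Σwᵢ|y−yᵢ|, so x and y are optimised independently as 1-D weighted medians.
Total weight W = 152; half = 76.
x-coordinate, sorted with cumulative weight:
  x=2 (Q, w=12) cum 12
  x=4 (U, w=12) cum 24
  x=9 (T, w=60) cum 84  ← median
  x=11 (R, w=3) cum 87
  x=14 (S, w=50) cum 137
  x=15 (P, w=15) cum 152
⇒ x* = 9
y-coordinate, sorted with cumulative weight:
  y=0 (T, w=60) cum 60
  y=1 (Q, w=12) cum 72
  y=2 (S, w=50) cum 122  ← median
  y=4 (P, w=15) cum 137
  y=4 (R, w=3) cum 140
  y=13 (U, w=12) cum 152
⇒ y* = 2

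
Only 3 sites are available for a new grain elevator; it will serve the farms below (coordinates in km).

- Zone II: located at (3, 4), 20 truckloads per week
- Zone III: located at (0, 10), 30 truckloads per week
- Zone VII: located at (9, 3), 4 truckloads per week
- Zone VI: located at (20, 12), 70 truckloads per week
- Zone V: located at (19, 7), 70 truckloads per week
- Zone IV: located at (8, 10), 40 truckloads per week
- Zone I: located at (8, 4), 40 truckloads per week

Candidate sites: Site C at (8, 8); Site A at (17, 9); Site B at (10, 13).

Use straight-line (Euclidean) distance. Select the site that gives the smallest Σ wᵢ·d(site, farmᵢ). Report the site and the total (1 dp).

Site A, total 2117.2 km

Total weighted distance at each candidate:
  Site C (8, 8): total = 2294.5
  Site A (17, 9): total = 2117.2
  Site B (10, 13): total = 2555.1
Minimum is at Site A with total 2117.2 km.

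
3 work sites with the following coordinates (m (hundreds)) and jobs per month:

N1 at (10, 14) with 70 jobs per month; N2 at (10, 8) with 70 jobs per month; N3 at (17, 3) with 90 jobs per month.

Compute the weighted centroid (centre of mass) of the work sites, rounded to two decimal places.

(12.74, 7.87)

The minimiser of Σwᵢ‖p−pᵢ‖² is the weighted centroid p* = (Σwᵢpᵢ)/(Σwᵢ).
Σwᵢ = 230.
Σwᵢxᵢ = 70·10 + 70·10 + 90·17 = 2930.
Σwᵢyᵢ = 70·14 + 70·8 + 90·3 = 1810.
x* = 2930/230 = 12.74, y* = 1810/230 = 7.87.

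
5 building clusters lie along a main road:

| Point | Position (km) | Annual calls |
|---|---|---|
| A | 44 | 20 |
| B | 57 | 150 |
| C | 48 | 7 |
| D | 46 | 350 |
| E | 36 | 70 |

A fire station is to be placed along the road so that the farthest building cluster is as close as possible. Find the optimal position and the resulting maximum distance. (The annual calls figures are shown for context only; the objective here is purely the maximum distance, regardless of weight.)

The 1-center on a line is the midpoint of the two extreme points: leftmost at 36, rightmost at 57.
Optimal location = (36 + 57)/2 = 46.5; maximum distance = (57 − 36)/2 = 10.5.

location 46.5, max distance 10.5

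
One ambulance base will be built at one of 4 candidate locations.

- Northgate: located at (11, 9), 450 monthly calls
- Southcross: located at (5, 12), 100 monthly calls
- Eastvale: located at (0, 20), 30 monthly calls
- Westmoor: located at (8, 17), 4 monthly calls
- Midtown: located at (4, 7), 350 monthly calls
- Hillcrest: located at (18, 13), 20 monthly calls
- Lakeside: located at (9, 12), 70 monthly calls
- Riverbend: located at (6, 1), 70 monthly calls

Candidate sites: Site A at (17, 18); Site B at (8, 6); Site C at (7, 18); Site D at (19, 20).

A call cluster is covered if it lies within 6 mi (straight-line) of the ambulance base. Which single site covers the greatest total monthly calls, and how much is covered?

Coverage radius r = 6 mi; a point is covered iff (Δx)²+(Δy)² ≤ 6² = 36.
  Site A (17, 18): covers {Hillcrest} → 20
  Site B (8, 6): covers {Northgate, Midtown, Riverbend} → 870
  Site C (7, 18): covers {Westmoor} → 4
  Site D (19, 20): covers {none} → 0
Maximum coverage at Site B: 870 monthly calls.

Site B, covering 870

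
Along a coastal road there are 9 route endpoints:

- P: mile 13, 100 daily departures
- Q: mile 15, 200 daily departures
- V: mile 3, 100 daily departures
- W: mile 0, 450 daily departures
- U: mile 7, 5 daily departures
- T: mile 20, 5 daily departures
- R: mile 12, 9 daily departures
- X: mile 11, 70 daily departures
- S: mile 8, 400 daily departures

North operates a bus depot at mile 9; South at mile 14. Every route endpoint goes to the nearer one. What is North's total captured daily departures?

The indifferent point is the midpoint (9+14)/2 = 11.5; route endpoints left of it (closer to North at 9) go to North, those right go to South.
  W at 0 (w=450) → North
  V at 3 (w=100) → North
  U at 7 (w=5) → North
  S at 8 (w=400) → North
  X at 11 (w=70) → North
  R at 12 (w=9) → South
  P at 13 (w=100) → South
  Q at 15 (w=200) → South
  T at 20 (w=5) → South
North captures 1025; South captures 314.

1025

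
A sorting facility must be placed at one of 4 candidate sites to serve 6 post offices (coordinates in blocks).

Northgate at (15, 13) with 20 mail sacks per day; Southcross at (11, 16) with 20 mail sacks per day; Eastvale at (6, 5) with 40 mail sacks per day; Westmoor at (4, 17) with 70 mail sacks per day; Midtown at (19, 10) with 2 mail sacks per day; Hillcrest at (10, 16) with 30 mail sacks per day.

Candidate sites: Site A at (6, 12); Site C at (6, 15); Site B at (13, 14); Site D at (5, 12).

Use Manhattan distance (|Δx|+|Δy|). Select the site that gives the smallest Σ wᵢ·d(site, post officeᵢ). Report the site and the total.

Total weighted distance at each candidate:
  Site A (6, 12): total = 1420
  Site C (6, 15): total = 1206
  Site B (13, 14): total = 1790
  Site D (5, 12): total = 1462
Minimum is at Site C with total 1206 blocks.

Site C, total 1206 blocks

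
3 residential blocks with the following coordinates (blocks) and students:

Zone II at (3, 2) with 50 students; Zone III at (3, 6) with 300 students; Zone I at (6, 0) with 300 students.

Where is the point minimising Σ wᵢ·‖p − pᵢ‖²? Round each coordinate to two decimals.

The minimiser of Σwᵢ‖p−pᵢ‖² is the weighted centroid p* = (Σwᵢpᵢ)/(Σwᵢ).
Σwᵢ = 650.
Σwᵢxᵢ = 50·3 + 300·3 + 300·6 = 2850.
Σwᵢyᵢ = 50·2 + 300·6 + 300·0 = 1900.
x* = 2850/650 = 4.38, y* = 1900/650 = 2.92.

(4.38, 2.92)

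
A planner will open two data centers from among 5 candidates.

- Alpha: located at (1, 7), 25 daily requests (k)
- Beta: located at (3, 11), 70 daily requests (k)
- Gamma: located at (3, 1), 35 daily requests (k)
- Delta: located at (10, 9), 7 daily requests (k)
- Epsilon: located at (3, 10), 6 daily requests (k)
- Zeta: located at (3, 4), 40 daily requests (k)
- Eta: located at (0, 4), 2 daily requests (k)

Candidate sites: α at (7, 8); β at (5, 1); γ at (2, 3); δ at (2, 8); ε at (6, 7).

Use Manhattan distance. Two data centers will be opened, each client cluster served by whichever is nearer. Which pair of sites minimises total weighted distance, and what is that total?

{γ, δ}, total 602

Evaluate every pair (each demand assigned to the nearer of the two):
  {γ, δ}: total = 602
  {β, δ}: total = 693
  {α, δ}: total = 868
  {α, γ}: total = 870
  {δ, ε}: total = 882
  {γ, ε}: total = 884
  {β, ε}: total = 979
  {α, β}: total = 1015
  {β, γ}: total = 1050
  {α, ε}: total = 1252
Best pair: {γ, δ} with total 602.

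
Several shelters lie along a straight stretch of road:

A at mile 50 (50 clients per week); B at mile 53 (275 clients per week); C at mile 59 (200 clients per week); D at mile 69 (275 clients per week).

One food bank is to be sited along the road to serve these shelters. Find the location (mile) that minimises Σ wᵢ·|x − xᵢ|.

For a sum of weighted absolute distances on a line, the optimum is the weighted median (not the mean). Total weight W = 800; half-weight = 400.
Sort by position and accumulate weight:
  mile 50 (A, w=50) → cum 50
  mile 53 (B, w=275) → cum 325
  mile 59 (C, w=200) → cum 525  ≥ 400 → median here
  mile 69 (D, w=275) → cum 800
Optimal location: mile 59.

x = 59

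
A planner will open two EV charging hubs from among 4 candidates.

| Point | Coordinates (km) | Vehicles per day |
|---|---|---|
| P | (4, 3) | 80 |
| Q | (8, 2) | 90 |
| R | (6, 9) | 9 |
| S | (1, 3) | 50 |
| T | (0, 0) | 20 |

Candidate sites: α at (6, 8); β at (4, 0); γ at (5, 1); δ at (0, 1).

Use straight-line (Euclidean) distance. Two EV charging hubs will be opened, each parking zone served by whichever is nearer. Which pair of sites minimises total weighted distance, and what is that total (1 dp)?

Evaluate every pair (each demand assigned to the nearer of the two):
  {γ, δ}: total = 667.9
  {α, γ}: total = 798.1
  {β, γ}: total = 828.2
  {β, δ}: total = 857.3
  {α, β}: total = 943.6
  {α, δ}: total = 1067.8
Best pair: {γ, δ} with total 667.9.

{γ, δ}, total 667.9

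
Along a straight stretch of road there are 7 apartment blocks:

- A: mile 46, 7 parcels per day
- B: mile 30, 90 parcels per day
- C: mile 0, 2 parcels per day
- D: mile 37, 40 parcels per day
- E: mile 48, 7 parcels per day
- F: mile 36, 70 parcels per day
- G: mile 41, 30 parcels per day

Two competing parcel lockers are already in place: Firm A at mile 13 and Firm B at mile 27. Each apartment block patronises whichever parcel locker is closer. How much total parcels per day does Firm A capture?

The indifferent point is the midpoint (13+27)/2 = 20; apartment blocks left of it (closer to Firm A at 13) go to Firm A, those right go to Firm B.
  C at 0 (w=2) → Firm A
  B at 30 (w=90) → Firm B
  F at 36 (w=70) → Firm B
  D at 37 (w=40) → Firm B
  G at 41 (w=30) → Firm B
  A at 46 (w=7) → Firm B
  E at 48 (w=7) → Firm B
Firm A captures 2; Firm B captures 244.

2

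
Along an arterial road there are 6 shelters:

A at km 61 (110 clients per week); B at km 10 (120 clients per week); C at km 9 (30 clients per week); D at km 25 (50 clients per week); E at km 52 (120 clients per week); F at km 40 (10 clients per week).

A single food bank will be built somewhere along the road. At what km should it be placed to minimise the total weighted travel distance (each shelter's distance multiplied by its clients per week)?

For a sum of weighted absolute distances on a line, the optimum is the weighted median (not the mean). Total weight W = 440; half-weight = 220.
Sort by position and accumulate weight:
  km 9 (C, w=30) → cum 30
  km 10 (B, w=120) → cum 150
  km 25 (D, w=50) → cum 200
  km 40 (F, w=10) → cum 210
  km 52 (E, w=120) → cum 330  ≥ 220 → median here
  km 61 (A, w=110) → cum 440
Optimal location: km 52.

x = 52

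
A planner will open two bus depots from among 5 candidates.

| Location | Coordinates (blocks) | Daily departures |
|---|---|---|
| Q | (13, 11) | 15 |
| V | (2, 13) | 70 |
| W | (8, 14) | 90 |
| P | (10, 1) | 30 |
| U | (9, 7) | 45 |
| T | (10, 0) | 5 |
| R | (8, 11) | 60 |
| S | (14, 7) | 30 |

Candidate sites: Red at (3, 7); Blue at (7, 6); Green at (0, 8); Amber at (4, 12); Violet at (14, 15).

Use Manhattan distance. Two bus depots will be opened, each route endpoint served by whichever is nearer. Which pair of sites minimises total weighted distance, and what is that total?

Evaluate every pair (each demand assigned to the nearer of the two):
  {Blue, Amber}: total = 1860
  {Red, Amber}: total = 2260
  {Amber, Violet}: total = 2415
  {Red, Blue}: total = 2485
  {Blue, Green}: total = 2485
  {Blue, Violet}: total = 2565
  {Green, Amber}: total = 2700
  {Red, Violet}: total = 2705
  {Green, Violet}: total = 3085
  {Red, Green}: total = 3380
Best pair: {Blue, Amber} with total 1860.

{Blue, Amber}, total 1860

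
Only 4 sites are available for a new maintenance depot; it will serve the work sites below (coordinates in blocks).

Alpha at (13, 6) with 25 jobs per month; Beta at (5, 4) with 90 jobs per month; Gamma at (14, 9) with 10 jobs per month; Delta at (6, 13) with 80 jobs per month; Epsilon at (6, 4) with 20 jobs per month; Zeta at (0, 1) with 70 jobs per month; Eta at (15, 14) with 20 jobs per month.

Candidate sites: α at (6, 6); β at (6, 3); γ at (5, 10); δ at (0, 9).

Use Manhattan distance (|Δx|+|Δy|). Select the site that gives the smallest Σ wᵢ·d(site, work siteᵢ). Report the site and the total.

Total weighted distance at each candidate:
  α (6, 6): total = 2265
  β (6, 3): total = 2350
  γ (5, 10): total = 2660
  δ (0, 9): total = 3420
Minimum is at α with total 2265 blocks.

α, total 2265 blocks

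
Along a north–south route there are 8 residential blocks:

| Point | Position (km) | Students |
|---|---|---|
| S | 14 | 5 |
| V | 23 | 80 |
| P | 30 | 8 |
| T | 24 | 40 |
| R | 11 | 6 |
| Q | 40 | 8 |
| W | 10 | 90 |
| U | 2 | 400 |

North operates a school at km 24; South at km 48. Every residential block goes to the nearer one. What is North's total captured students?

The indifferent point is the midpoint (24+48)/2 = 36; residential blocks left of it (closer to North at 24) go to North, those right go to South.
  U at 2 (w=400) → North
  W at 10 (w=90) → North
  R at 11 (w=6) → North
  S at 14 (w=5) → North
  V at 23 (w=80) → North
  T at 24 (w=40) → North
  P at 30 (w=8) → North
  Q at 40 (w=8) → South
North captures 629; South captures 8.

629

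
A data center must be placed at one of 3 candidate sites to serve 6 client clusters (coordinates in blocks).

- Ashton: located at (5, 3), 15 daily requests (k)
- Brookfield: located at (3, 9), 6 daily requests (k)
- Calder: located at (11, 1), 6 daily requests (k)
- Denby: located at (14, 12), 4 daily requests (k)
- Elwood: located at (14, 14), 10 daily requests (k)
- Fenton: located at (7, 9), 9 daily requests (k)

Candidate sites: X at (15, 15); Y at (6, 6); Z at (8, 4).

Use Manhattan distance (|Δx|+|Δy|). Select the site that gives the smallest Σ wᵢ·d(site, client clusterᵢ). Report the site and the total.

Total weighted distance at each candidate:
  X (15, 15): total = 708
  Y (6, 6): total = 408
  Z (8, 4): total = 426
Minimum is at Y with total 408 blocks.

Y, total 408 blocks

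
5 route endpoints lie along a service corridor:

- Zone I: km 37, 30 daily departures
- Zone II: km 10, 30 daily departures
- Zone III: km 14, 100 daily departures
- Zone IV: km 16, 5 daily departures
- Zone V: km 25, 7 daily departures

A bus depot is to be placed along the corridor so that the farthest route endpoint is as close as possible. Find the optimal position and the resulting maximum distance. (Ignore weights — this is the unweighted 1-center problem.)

The 1-center on a line is the midpoint of the two extreme points: leftmost at 10, rightmost at 37.
Optimal location = (10 + 37)/2 = 23.5; maximum distance = (37 − 10)/2 = 13.5.

location 23.5, max distance 13.5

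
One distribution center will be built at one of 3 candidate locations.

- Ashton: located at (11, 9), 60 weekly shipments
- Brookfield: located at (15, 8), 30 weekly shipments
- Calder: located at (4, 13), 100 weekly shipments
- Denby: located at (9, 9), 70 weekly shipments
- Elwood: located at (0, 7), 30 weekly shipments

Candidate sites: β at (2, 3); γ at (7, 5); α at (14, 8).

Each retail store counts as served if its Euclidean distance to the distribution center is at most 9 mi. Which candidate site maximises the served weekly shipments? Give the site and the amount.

γ, covering 290

Coverage radius r = 9 mi; a point is covered iff (Δx)²+(Δy)² ≤ 9² = 81.
  β (2, 3): covers {Elwood} → 30
  γ (7, 5): covers {Ashton, Brookfield, Calder, Denby, Elwood} → 290
  α (14, 8): covers {Ashton, Brookfield, Denby} → 160
Maximum coverage at γ: 290 weekly shipments.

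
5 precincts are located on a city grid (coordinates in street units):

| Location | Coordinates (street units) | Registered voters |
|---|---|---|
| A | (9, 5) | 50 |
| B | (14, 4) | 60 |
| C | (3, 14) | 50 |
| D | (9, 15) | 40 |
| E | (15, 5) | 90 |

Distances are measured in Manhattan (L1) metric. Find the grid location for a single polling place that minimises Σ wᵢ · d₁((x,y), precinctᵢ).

Manhattan distance separates: Σwᵢ(|x−xᵢ|+|y−yᵢ|) = Σwᵢ|x−xᵢ| + Σwᵢ|y−yᵢ|, so x and y are optimised independently as 1-D weighted medians.
Total weight W = 290; half = 145.
x-coordinate, sorted with cumulative weight:
  x=3 (C, w=50) cum 50
  x=9 (A, w=50) cum 100
  x=9 (D, w=40) cum 140
  x=14 (B, w=60) cum 200  ← median
  x=15 (E, w=90) cum 290
⇒ x* = 14
y-coordinate, sorted with cumulative weight:
  y=4 (B, w=60) cum 60
  y=5 (A, w=50) cum 110
  y=5 (E, w=90) cum 200  ← median
  y=14 (C, w=50) cum 250
  y=15 (D, w=40) cum 290
⇒ y* = 5

(14, 5)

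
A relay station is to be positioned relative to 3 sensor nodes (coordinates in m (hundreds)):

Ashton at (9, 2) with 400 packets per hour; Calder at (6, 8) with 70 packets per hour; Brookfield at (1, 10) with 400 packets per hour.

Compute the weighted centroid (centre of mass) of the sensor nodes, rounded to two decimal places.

(5.08, 6.16)

The minimiser of Σwᵢ‖p−pᵢ‖² is the weighted centroid p* = (Σwᵢpᵢ)/(Σwᵢ).
Σwᵢ = 870.
Σwᵢxᵢ = 400·9 + 70·6 + 400·1 = 4420.
Σwᵢyᵢ = 400·2 + 70·8 + 400·10 = 5360.
x* = 4420/870 = 5.08, y* = 5360/870 = 6.16.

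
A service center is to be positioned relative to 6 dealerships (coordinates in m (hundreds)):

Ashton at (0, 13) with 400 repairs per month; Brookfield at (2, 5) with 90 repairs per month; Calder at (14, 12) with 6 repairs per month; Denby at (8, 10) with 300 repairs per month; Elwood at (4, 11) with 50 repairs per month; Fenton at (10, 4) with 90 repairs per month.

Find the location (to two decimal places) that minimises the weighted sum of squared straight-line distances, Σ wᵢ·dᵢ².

(4.02, 10.29)

The minimiser of Σwᵢ‖p−pᵢ‖² is the weighted centroid p* = (Σwᵢpᵢ)/(Σwᵢ).
Σwᵢ = 936.
Σwᵢxᵢ = 400·0 + 90·2 + 6·14 + 300·8 + 50·4 + 90·10 = 3764.
Σwᵢyᵢ = 400·13 + 90·5 + 6·12 + 300·10 + 50·11 + 90·4 = 9632.
x* = 3764/936 = 4.02, y* = 9632/936 = 10.29.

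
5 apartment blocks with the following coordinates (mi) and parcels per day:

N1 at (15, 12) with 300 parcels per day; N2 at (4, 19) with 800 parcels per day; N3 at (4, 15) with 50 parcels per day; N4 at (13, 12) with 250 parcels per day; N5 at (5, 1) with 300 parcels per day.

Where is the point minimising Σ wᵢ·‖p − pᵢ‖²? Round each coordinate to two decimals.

The minimiser of Σwᵢ‖p−pᵢ‖² is the weighted centroid p* = (Σwᵢpᵢ)/(Σwᵢ).
Σwᵢ = 1700.
Σwᵢxᵢ = 300·15 + 800·4 + 50·4 + 250·13 + 300·5 = 12650.
Σwᵢyᵢ = 300·12 + 800·19 + 50·15 + 250·12 + 300·1 = 22850.
x* = 12650/1700 = 7.44, y* = 22850/1700 = 13.44.

(7.44, 13.44)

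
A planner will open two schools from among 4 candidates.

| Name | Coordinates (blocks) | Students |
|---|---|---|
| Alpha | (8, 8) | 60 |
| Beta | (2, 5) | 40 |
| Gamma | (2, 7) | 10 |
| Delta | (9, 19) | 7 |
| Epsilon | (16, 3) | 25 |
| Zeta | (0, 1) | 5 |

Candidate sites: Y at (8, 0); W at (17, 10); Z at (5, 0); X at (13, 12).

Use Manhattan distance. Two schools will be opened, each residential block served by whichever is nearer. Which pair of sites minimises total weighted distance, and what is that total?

{Y, Z}, total 1345

Evaluate every pair (each demand assigned to the nearer of the two):
  {Y, Z}: total = 1345
  {Z, X}: total = 1367
  {Y, W}: total = 1414
  {W, Z}: total = 1429
  {Y, X}: total = 1447
  {W, X}: total = 1817
Best pair: {Y, Z} with total 1345.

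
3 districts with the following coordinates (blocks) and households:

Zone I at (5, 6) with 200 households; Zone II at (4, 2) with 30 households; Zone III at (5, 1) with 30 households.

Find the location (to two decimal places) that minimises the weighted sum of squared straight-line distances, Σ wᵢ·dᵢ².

The minimiser of Σwᵢ‖p−pᵢ‖² is the weighted centroid p* = (Σwᵢpᵢ)/(Σwᵢ).
Σwᵢ = 260.
Σwᵢxᵢ = 200·5 + 30·4 + 30·5 = 1270.
Σwᵢyᵢ = 200·6 + 30·2 + 30·1 = 1290.
x* = 1270/260 = 4.88, y* = 1290/260 = 4.96.

(4.88, 4.96)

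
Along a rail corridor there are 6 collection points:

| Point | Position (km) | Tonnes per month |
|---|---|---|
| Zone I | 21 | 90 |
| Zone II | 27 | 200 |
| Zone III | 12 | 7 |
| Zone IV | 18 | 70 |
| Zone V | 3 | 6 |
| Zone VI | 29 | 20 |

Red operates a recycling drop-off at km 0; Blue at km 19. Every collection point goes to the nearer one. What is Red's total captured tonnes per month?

6

The indifferent point is the midpoint (0+19)/2 = 9.5; collection points left of it (closer to Red at 0) go to Red, those right go to Blue.
  Zone V at 3 (w=6) → Red
  Zone III at 12 (w=7) → Blue
  Zone IV at 18 (w=70) → Blue
  Zone I at 21 (w=90) → Blue
  Zone II at 27 (w=200) → Blue
  Zone VI at 29 (w=20) → Blue
Red captures 6; Blue captures 387.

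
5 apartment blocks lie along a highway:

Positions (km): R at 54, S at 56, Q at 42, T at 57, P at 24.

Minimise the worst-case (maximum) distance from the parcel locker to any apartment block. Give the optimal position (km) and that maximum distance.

location 40.5, max distance 16.5

The 1-center on a line is the midpoint of the two extreme points: leftmost at 24, rightmost at 57.
Optimal location = (24 + 57)/2 = 40.5; maximum distance = (57 − 24)/2 = 16.5.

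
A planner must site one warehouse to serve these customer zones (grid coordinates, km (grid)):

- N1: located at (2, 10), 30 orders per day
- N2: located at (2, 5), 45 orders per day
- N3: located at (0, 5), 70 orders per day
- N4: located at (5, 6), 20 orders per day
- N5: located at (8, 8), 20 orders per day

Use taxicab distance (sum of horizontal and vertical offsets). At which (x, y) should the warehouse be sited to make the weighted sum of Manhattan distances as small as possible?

Manhattan distance separates: Σwᵢ(|x−xᵢ|+|y−yᵢ|) = Σwᵢ|x−xᵢ| + Σwᵢ|y−yᵢ|, so x and y are optimised independently as 1-D weighted medians.
Total weight W = 185; half = 92.5.
x-coordinate, sorted with cumulative weight:
  x=0 (N3, w=70) cum 70
  x=2 (N1, w=30) cum 100  ← median
  x=2 (N2, w=45) cum 145
  x=5 (N4, w=20) cum 165
  x=8 (N5, w=20) cum 185
⇒ x* = 2
y-coordinate, sorted with cumulative weight:
  y=5 (N2, w=45) cum 45
  y=5 (N3, w=70) cum 115  ← median
  y=6 (N4, w=20) cum 135
  y=8 (N5, w=20) cum 155
  y=10 (N1, w=30) cum 185
⇒ y* = 5

(2, 5)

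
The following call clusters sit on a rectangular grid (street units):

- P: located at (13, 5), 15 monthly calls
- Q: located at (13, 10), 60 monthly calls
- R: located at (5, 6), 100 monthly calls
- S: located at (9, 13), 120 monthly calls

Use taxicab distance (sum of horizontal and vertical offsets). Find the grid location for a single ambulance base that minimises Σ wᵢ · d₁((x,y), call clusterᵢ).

Manhattan distance separates: Σwᵢ(|x−xᵢ|+|y−yᵢ|) = Σwᵢ|x−xᵢ| + Σwᵢ|y−yᵢ|, so x and y are optimised independently as 1-D weighted medians.
Total weight W = 295; half = 147.5.
x-coordinate, sorted with cumulative weight:
  x=5 (R, w=100) cum 100
  x=9 (S, w=120) cum 220  ← median
  x=13 (P, w=15) cum 235
  x=13 (Q, w=60) cum 295
⇒ x* = 9
y-coordinate, sorted with cumulative weight:
  y=5 (P, w=15) cum 15
  y=6 (R, w=100) cum 115
  y=10 (Q, w=60) cum 175  ← median
  y=13 (S, w=120) cum 295
⇒ y* = 10

(9, 10)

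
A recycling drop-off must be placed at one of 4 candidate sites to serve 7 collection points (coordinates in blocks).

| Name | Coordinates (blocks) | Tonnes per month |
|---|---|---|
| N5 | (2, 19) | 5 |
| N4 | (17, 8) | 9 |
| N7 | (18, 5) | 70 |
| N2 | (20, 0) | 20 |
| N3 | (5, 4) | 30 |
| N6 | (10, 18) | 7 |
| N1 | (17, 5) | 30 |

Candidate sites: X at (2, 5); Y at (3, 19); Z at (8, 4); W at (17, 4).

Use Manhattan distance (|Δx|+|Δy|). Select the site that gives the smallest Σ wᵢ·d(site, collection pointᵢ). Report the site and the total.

Total weighted distance at each candidate:
  X (2, 5): total = 2529
  Y (3, 19): total = 4386
  Z (8, 4): total = 1814
  W (17, 4): total = 1003
Minimum is at W with total 1003 blocks.

W, total 1003 blocks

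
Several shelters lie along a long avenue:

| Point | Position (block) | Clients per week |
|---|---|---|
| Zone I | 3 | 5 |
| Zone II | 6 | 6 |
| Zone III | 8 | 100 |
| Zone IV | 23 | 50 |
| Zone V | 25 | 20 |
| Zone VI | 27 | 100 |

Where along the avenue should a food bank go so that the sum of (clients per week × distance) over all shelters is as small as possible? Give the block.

x = 23

For a sum of weighted absolute distances on a line, the optimum is the weighted median (not the mean). Total weight W = 281; half-weight = 140.5.
Sort by position and accumulate weight:
  block 3 (Zone I, w=5) → cum 5
  block 6 (Zone II, w=6) → cum 11
  block 8 (Zone III, w=100) → cum 111
  block 23 (Zone IV, w=50) → cum 161  ≥ 140.5 → median here
  block 25 (Zone V, w=20) → cum 181
  block 27 (Zone VI, w=100) → cum 281
Optimal location: block 23.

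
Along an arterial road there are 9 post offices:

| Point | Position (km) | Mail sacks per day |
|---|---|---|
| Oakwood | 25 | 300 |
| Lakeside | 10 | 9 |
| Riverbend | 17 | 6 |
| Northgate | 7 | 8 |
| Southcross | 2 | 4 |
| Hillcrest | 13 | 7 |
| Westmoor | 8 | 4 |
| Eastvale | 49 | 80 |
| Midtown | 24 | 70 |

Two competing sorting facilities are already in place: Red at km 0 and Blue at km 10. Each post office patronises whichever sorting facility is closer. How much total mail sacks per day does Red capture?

The indifferent point is the midpoint (0+10)/2 = 5; post offices left of it (closer to Red at 0) go to Red, those right go to Blue.
  Southcross at 2 (w=4) → Red
  Northgate at 7 (w=8) → Blue
  Westmoor at 8 (w=4) → Blue
  Lakeside at 10 (w=9) → Blue
  Hillcrest at 13 (w=7) → Blue
  Riverbend at 17 (w=6) → Blue
  Midtown at 24 (w=70) → Blue
  Oakwood at 25 (w=300) → Blue
  Eastvale at 49 (w=80) → Blue
Red captures 4; Blue captures 484.

4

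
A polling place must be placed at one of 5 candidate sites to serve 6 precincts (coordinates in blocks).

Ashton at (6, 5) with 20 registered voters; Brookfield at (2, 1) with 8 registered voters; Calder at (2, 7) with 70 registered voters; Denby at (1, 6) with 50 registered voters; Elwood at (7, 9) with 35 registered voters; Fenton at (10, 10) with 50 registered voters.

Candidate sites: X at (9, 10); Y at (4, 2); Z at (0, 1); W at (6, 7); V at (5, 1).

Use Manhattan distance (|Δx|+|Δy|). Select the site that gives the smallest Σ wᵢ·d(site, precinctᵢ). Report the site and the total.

W, total 1155 blocks

Total weighted distance at each candidate:
  X (9, 10): total = 1743
  Y (4, 2): total = 2014
  Z (0, 1): total = 2551
  W (6, 7): total = 1155
  V (5, 1): total = 2254
Minimum is at W with total 1155 blocks.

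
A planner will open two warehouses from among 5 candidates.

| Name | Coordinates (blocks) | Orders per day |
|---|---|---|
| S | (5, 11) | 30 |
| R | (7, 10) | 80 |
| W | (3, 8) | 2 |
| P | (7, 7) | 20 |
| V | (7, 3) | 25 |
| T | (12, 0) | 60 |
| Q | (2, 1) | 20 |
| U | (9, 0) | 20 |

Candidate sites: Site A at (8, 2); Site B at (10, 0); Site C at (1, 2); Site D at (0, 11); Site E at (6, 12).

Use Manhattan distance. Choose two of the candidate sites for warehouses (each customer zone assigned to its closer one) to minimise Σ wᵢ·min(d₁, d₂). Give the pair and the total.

Evaluate every pair (each demand assigned to the nearer of the two):
  {Site B, Site E}: total = 904
  {Site A, Site E}: total = 1044
  {Site B, Site D}: total = 1472
  {Site A, Site D}: total = 1532
  {Site A, Site B}: total = 1552
  {Site C, Site E}: total = 1629
  {Site A, Site C}: total = 1726
  {Site B, Site C}: total = 1976
  {Site C, Site D}: total = 2217
  {Site D, Site E}: total = 2302
Best pair: {Site B, Site E} with total 904.

{Site B, Site E}, total 904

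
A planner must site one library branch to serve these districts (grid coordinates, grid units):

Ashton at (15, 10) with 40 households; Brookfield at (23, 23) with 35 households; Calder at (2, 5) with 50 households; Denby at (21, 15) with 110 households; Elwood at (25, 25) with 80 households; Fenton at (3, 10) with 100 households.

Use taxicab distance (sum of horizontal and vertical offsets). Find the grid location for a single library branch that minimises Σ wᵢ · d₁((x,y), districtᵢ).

Manhattan distance separates: Σwᵢ(|x−xᵢ|+|y−yᵢ|) = Σwᵢ|x−xᵢ| + Σwᵢ|y−yᵢ|, so x and y are optimised independently as 1-D weighted medians.
Total weight W = 415; half = 207.5.
x-coordinate, sorted with cumulative weight:
  x=2 (Calder, w=50) cum 50
  x=3 (Fenton, w=100) cum 150
  x=15 (Ashton, w=40) cum 190
  x=21 (Denby, w=110) cum 300  ← median
  x=23 (Brookfield, w=35) cum 335
  x=25 (Elwood, w=80) cum 415
⇒ x* = 21
y-coordinate, sorted with cumulative weight:
  y=5 (Calder, w=50) cum 50
  y=10 (Ashton, w=40) cum 90
  y=10 (Fenton, w=100) cum 190
  y=15 (Denby, w=110) cum 300  ← median
  y=23 (Brookfield, w=35) cum 335
  y=25 (Elwood, w=80) cum 415
⇒ y* = 15

(21, 15)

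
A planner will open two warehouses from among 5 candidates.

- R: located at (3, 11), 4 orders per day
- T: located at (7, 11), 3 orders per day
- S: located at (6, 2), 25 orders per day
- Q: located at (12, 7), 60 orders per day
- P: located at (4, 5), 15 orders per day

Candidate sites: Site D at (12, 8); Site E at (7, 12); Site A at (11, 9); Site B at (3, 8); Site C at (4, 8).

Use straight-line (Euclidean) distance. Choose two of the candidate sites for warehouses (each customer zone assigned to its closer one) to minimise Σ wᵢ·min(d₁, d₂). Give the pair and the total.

Evaluate every pair (each demand assigned to the nearer of the two):
  {Site D, Site C}: total = 288.5
  {Site D, Site B}: total = 302.1
  {Site A, Site C}: total = 362.7
  {Site A, Site B}: total = 374.7
  {Site D, Site E}: total = 405.9
  {Site D, Site A}: total = 439.5
  {Site E, Site A}: total = 483.0
  {Site E, Site C}: total = 643.0
  {Site E, Site B}: total = 654.4
  {Site B, Site C}: total = 711.6
Best pair: {Site D, Site C} with total 288.5.

{Site D, Site C}, total 288.5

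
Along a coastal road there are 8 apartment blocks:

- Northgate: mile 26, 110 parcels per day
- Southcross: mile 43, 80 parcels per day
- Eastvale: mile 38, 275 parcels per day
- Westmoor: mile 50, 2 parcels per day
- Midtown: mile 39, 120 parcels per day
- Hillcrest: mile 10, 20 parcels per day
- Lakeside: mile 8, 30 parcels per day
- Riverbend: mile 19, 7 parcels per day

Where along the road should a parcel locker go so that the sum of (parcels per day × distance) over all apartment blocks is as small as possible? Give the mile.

x = 38

For a sum of weighted absolute distances on a line, the optimum is the weighted median (not the mean). Total weight W = 644; half-weight = 322.
Sort by position and accumulate weight:
  mile 8 (Lakeside, w=30) → cum 30
  mile 10 (Hillcrest, w=20) → cum 50
  mile 19 (Riverbend, w=7) → cum 57
  mile 26 (Northgate, w=110) → cum 167
  mile 38 (Eastvale, w=275) → cum 442  ≥ 322 → median here
  mile 39 (Midtown, w=120) → cum 562
  mile 43 (Southcross, w=80) → cum 642
  mile 50 (Westmoor, w=2) → cum 644
Optimal location: mile 38.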